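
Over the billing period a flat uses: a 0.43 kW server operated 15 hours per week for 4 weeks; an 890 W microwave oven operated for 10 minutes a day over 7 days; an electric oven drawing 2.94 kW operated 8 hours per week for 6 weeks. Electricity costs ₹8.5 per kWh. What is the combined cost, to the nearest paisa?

server: Runtime = 15 h/week × 4 weeks = 60 h
server: 0.43 kW × 60 h = 25.8 kWh
microwave oven: Runtime = 10 min × 7 = 70 min = 1.166666… h
microwave oven: 0.89 kW × 1.166666… h = 1.038333… kWh
electric oven: Runtime = 8 h/week × 6 weeks = 48 h
electric oven: 2.94 kW × 48 h = 141.12 kWh
Total energy = 167.958333… kWh
Cost = 167.958333… × ₹8.5 = ₹1427.65

₹1427.65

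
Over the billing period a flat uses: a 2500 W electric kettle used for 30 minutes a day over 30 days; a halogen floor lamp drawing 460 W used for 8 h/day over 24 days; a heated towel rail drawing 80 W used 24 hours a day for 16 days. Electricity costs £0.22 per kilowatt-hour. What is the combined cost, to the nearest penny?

£34.44

electric kettle: Runtime = 30 min × 30 = 900 min = 15 h
electric kettle: 2.5 kW × 15 h = 37.5 kWh
halogen floor lamp: Runtime = 8 h/day × 24 days = 192 h
halogen floor lamp: 0.46 kW × 192 h = 88.32 kWh
heated towel rail: Runtime = 24 h × 16 = 384 h
heated towel rail: 0.08 kW × 384 h = 30.72 kWh
Total energy = 156.54 kWh
Cost = 156.54 × £0.22 = £34.44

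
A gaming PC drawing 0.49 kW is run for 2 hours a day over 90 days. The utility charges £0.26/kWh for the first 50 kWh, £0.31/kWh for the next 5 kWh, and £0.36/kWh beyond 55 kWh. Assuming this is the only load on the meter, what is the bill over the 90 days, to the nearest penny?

£26.50

Runtime = 2 h/day × 90 days = 180 h
Energy = 0.49 kW × 180 h = 88.2 kWh
Tier 1 (0–50 kWh): 50 × £0.26 = £13
Tier 2 (50–55 kWh): 5 × £0.31 = £1.55
Above 55 kWh: 33.2 × £0.36 = £11.952
Bill = £26.50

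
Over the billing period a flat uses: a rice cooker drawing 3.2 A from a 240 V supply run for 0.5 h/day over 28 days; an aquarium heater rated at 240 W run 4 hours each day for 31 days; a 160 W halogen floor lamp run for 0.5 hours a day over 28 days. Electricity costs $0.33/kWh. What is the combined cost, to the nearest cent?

rice cooker: Power = 3.2 A × 240 V = 768 W = 0.768 kW
rice cooker: Runtime = 0.5 h/day × 28 days = 14 h
rice cooker: 0.768 kW × 14 h = 10.752 kWh
aquarium heater: Runtime = 4 h/day × 31 days = 124 h
aquarium heater: 0.24 kW × 124 h = 29.76 kWh
halogen floor lamp: Runtime = 0.5 h/day × 28 days = 14 h
halogen floor lamp: 0.16 kW × 14 h = 2.24 kWh
Total energy = 42.752 kWh
Cost = 42.752 × $0.33 = $14.11

$14.11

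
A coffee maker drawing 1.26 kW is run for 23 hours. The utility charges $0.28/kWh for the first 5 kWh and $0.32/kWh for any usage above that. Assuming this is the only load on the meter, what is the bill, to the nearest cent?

Energy = 1.26 kW × 23 h = 28.98 kWh
Tier 1 (0–5 kWh): 5 × $0.28 = $1.4
Above 5 kWh: 23.98 × $0.32 = $7.6736
Bill = $9.07

$9.07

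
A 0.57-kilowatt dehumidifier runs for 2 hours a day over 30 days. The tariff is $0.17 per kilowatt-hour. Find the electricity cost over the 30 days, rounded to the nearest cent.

$5.81

Runtime = 2 h/day × 30 days = 60 h
Energy = 0.57 kW × 60 h = 34.2 kWh
Cost = 34.2 kWh × $0.17/kWh = $5.81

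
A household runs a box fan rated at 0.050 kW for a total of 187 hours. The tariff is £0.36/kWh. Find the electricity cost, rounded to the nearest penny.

£3.37

Energy = 0.05 kW × 187 h = 9.35 kWh
Cost = 9.35 kWh × £0.36/kWh = £3.37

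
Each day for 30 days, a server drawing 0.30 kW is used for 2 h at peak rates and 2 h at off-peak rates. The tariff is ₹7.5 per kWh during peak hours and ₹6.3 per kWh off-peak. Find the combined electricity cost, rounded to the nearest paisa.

Peak energy = 0.3 kW × 2 h × 30 = 18 kWh
Off-peak energy = 0.3 kW × 2 h × 30 = 18 kWh
Cost = 18 × ₹7.5 + 18 × ₹6.3 = ₹135 + ₹113.4 = ₹248.40

₹248.40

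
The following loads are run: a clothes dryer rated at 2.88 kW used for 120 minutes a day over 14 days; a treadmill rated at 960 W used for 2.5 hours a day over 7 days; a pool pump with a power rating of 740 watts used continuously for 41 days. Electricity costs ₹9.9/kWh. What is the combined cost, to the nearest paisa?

clothes dryer: Runtime = 120 min × 14 = 1680 min = 28 h
clothes dryer: 2.88 kW × 28 h = 80.64 kWh
treadmill: Runtime = 2.5 h/day × 7 days = 17.5 h
treadmill: 0.96 kW × 17.5 h = 16.8 kWh
pool pump: Runtime = 24 h × 41 = 984 h
pool pump: 0.74 kW × 984 h = 728.16 kWh
Total energy = 825.6 kWh
Cost = 825.6 × ₹9.9 = ₹8173.44

₹8173.44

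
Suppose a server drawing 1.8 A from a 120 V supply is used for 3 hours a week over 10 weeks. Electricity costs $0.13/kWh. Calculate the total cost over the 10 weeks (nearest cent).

$0.84

Power = 1.8 A × 120 V = 216 W = 0.216 kW
Runtime = 3 h/week × 10 weeks = 30 h
Energy = 0.216 kW × 30 h = 6.48 kWh
Cost = 6.48 kWh × $0.13/kWh = $0.84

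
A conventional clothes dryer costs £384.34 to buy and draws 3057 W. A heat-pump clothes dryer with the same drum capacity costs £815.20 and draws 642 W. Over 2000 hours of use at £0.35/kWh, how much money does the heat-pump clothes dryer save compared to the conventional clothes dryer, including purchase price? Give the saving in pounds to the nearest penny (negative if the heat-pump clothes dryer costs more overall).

conventional clothes dryer: £384.34 + (3057/1000) kW × 2000 h × £0.35 = £384.34 + £2139.9 = £2524.24
heat-pump clothes dryer: £815.20 + (642/1000) kW × 2000 h × £0.35 = £815.20 + £449.4 = £1264.6
Saving = £2524.24 − £1264.6 = £1259.64

£1259.64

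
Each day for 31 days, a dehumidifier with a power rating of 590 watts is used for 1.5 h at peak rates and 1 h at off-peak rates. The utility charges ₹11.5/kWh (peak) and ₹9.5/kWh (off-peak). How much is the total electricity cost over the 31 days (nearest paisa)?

₹489.26

Peak energy = 0.59 kW × 1.5 h × 31 = 27.435 kWh
Off-peak energy = 0.59 kW × 1 h × 31 = 18.29 kWh
Cost = 27.435 × ₹11.5 + 18.29 × ₹9.5 = ₹315.5025 + ₹173.755 = ₹489.26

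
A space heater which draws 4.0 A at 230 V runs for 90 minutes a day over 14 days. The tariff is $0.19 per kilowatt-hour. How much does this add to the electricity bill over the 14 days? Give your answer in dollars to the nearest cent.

Power = 4.0 A × 230 V = 920 W = 0.92 kW
Runtime = 90 min × 14 = 1260 min = 21 h
Energy = 0.92 kW × 21 h = 19.32 kWh
Cost = 19.32 kWh × $0.19/kWh = $3.67

$3.67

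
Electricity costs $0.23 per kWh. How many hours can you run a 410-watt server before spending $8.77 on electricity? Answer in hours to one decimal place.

Energy available = $8.77 ÷ $0.23/kWh = 38.1304 kWh
Hours = 38.1304 kWh ÷ 0.41 kW = 93.0 h

93.0 h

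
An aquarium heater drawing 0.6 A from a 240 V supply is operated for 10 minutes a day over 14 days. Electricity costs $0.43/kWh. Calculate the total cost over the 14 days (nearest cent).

$0.14

Power = 0.6 A × 240 V = 144 W = 0.144 kW
Runtime = 10 min × 14 = 140 min = 2.333333… h
Energy = 0.144 kW × 2.333333… h = 0.336 kWh
Cost = 0.336 kWh × $0.43/kWh = $0.14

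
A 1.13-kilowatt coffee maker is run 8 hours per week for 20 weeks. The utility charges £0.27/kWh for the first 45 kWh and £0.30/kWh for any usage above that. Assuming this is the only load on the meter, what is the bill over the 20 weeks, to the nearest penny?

Runtime = 8 h/week × 20 weeks = 160 h
Energy = 1.13 kW × 160 h = 180.8 kWh
Tier 1 (0–45 kWh): 45 × £0.27 = £12.15
Above 45 kWh: 135.8 × £0.30 = £40.74
Bill = £52.89

£52.89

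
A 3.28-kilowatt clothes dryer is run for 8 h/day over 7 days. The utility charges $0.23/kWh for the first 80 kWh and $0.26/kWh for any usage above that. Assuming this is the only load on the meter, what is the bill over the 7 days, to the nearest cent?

$45.36

Runtime = 8 h/day × 7 days = 56 h
Energy = 3.28 kW × 56 h = 183.68 kWh
Tier 1 (0–80 kWh): 80 × $0.23 = $18.4
Above 80 kWh: 103.68 × $0.26 = $26.9568
Bill = $45.36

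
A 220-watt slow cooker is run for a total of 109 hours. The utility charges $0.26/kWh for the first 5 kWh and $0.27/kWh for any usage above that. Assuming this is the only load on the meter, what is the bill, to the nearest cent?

$6.42

Energy = 0.22 kW × 109 h = 23.98 kWh
Tier 1 (0–5 kWh): 5 × $0.26 = $1.3
Above 5 kWh: 18.98 × $0.27 = $5.1246
Bill = $6.42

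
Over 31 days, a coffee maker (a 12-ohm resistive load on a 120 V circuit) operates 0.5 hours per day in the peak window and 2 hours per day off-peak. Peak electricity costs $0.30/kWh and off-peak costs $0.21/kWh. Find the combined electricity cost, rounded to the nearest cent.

$21.20

Power = V²/R = 120²/12 = 1200 W = 1.2 kW
Peak energy = 1.2 kW × 0.5 h × 31 = 18.6 kWh
Off-peak energy = 1.2 kW × 2 h × 31 = 74.4 kWh
Cost = 18.6 × $0.30 + 74.4 × $0.21 = $5.58 + $15.624 = $21.20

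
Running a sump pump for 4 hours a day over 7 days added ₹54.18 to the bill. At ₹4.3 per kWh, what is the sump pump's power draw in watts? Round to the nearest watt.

450 W

Energy = ₹54.18 ÷ ₹4.3/kWh = 12.6 kWh
Runtime = 4 h/day × 7 days = 28 h
Power = 12.6 kWh ÷ 28 h = 0.45 kW = 450 W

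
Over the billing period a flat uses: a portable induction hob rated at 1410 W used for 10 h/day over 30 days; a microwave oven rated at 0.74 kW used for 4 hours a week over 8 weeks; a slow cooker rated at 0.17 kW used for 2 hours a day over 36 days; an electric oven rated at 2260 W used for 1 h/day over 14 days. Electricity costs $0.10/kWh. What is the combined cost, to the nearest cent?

portable induction hob: Runtime = 10 h/day × 30 days = 300 h
portable induction hob: 1.41 kW × 300 h = 423 kWh
microwave oven: Runtime = 4 h/week × 8 weeks = 32 h
microwave oven: 0.74 kW × 32 h = 23.68 kWh
slow cooker: Runtime = 2 h/day × 36 days = 72 h
slow cooker: 0.17 kW × 72 h = 12.24 kWh
electric oven: Runtime = 1 h/day × 14 days = 14 h
electric oven: 2.26 kW × 14 h = 31.64 kWh
Total energy = 490.56 kWh
Cost = 490.56 × $0.10 = $49.06

$49.06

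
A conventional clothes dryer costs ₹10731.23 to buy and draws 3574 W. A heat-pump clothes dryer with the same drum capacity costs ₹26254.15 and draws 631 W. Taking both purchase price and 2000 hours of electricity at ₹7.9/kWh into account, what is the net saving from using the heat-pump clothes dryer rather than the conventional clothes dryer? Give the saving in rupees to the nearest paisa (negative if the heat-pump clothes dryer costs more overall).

conventional clothes dryer: ₹10731.23 + (3574/1000) kW × 2000 h × ₹7.9 = ₹10731.23 + ₹56469.2 = ₹67200.43
heat-pump clothes dryer: ₹26254.15 + (631/1000) kW × 2000 h × ₹7.9 = ₹26254.15 + ₹9969.8 = ₹36223.95
Saving = ₹67200.43 − ₹36223.95 = ₹30976.48

₹30976.48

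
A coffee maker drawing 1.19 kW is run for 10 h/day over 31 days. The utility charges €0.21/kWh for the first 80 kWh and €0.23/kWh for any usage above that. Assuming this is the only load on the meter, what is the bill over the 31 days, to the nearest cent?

Runtime = 10 h/day × 31 days = 310 h
Energy = 1.19 kW × 310 h = 368.9 kWh
Tier 1 (0–80 kWh): 80 × €0.21 = €16.8
Above 80 kWh: 288.9 × €0.23 = €66.447
Bill = €83.25

€83.25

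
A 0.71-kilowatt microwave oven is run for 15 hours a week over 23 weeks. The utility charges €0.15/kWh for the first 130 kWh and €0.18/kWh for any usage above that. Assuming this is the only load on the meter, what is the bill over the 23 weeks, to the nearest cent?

€40.19

Runtime = 15 h/week × 23 weeks = 345 h
Energy = 0.71 kW × 345 h = 244.95 kWh
Tier 1 (0–130 kWh): 130 × €0.15 = €19.5
Above 130 kWh: 114.95 × €0.18 = €20.691
Bill = €40.19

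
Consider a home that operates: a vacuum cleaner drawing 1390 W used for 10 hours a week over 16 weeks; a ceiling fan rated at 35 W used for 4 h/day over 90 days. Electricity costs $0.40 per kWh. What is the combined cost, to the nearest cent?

$94.00

vacuum cleaner: Runtime = 10 h/week × 16 weeks = 160 h
vacuum cleaner: 1.39 kW × 160 h = 222.4 kWh
ceiling fan: Runtime = 4 h/day × 90 days = 360 h
ceiling fan: 0.035 kW × 360 h = 12.6 kWh
Total energy = 235 kWh
Cost = 235 × $0.40 = $94.00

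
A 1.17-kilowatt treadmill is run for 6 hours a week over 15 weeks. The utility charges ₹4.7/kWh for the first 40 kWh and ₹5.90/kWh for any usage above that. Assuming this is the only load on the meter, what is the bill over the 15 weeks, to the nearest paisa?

Runtime = 6 h/week × 15 weeks = 90 h
Energy = 1.17 kW × 90 h = 105.3 kWh
Tier 1 (0–40 kWh): 40 × ₹4.7 = ₹188
Above 40 kWh: 65.3 × ₹5.90 = ₹385.27
Bill = ₹573.27

₹573.27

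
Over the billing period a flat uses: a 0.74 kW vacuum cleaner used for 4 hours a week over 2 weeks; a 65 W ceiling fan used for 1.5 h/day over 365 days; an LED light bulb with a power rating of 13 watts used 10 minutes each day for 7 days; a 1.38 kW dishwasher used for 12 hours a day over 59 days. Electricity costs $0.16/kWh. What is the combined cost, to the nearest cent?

vacuum cleaner: Runtime = 4 h/week × 2 weeks = 8 h
vacuum cleaner: 0.74 kW × 8 h = 5.92 kWh
ceiling fan: Runtime = 1.5 h/day × 365 days = 547.5 h
ceiling fan: 0.065 kW × 547.5 h = 35.5875 kWh
LED light bulb: Runtime = 10 min × 7 = 70 min = 1.166666… h
LED light bulb: 0.013 kW × 1.166666… h = 0.015166… kWh
dishwasher: Runtime = 12 h/day × 59 days = 708 h
dishwasher: 1.38 kW × 708 h = 977.04 kWh
Total energy = 1018.562666… kWh
Cost = 1018.562666… × $0.16 = $162.97

$162.97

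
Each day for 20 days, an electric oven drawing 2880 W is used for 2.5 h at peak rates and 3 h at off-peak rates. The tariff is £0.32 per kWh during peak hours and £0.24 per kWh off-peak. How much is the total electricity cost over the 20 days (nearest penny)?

£87.55

Peak energy = 2.88 kW × 2.5 h × 20 = 144 kWh
Off-peak energy = 2.88 kW × 3 h × 20 = 172.8 kWh
Cost = 144 × £0.32 + 172.8 × £0.24 = £46.08 + £41.472 = £87.55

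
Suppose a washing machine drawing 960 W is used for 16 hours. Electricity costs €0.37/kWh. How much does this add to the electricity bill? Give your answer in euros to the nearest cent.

€5.68

Energy = 0.96 kW × 16 h = 15.36 kWh
Cost = 15.36 kWh × €0.37/kWh = €5.68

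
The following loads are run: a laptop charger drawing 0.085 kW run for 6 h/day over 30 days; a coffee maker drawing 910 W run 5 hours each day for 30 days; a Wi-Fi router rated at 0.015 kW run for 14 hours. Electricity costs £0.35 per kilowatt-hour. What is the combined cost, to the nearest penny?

laptop charger: Runtime = 6 h/day × 30 days = 180 h
laptop charger: 0.085 kW × 180 h = 15.3 kWh
coffee maker: Runtime = 5 h/day × 30 days = 150 h
coffee maker: 0.91 kW × 150 h = 136.5 kWh
Wi-Fi router: 0.015 kW × 14 h = 0.21 kWh
Total energy = 152.01 kWh
Cost = 152.01 × £0.35 = £53.20

£53.20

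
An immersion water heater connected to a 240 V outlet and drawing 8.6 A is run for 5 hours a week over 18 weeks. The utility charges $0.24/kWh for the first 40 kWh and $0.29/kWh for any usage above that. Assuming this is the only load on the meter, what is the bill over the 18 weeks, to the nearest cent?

Power = 8.6 A × 240 V = 2064 W = 2.064 kW
Runtime = 5 h/week × 18 weeks = 90 h
Energy = 2.064 kW × 90 h = 185.76 kWh
Tier 1 (0–40 kWh): 40 × $0.24 = $9.6
Above 40 kWh: 145.76 × $0.29 = $42.2704
Bill = $51.87

$51.87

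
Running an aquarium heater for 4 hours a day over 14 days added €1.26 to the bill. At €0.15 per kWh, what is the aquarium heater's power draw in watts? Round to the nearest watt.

150 W

Energy = €1.26 ÷ €0.15/kWh = 8.4 kWh
Runtime = 4 h/day × 14 days = 56 h
Power = 8.4 kWh ÷ 56 h = 0.15 kW = 150 W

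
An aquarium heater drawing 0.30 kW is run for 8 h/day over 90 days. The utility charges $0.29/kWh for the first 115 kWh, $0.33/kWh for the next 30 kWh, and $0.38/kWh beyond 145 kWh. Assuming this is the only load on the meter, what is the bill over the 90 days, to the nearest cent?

Runtime = 8 h/day × 90 days = 720 h
Energy = 0.3 kW × 720 h = 216 kWh
Tier 1 (0–115 kWh): 115 × $0.29 = $33.35
Tier 2 (115–145 kWh): 30 × $0.33 = $9.9
Above 145 kWh: 71 × $0.38 = $26.98
Bill = $70.23

$70.23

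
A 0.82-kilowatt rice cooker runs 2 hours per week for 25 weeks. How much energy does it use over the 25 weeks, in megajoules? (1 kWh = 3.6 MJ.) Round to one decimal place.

147.6 MJ

Runtime = 2 h/week × 25 weeks = 50 h
Energy = 0.82 kW × 50 h = 41 kWh
= 41 × 3.6 MJ = 147.6 MJ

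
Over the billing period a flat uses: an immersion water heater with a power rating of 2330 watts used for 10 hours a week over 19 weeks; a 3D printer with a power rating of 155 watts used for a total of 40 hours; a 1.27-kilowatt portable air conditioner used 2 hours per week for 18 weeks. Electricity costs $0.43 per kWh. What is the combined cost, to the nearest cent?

immersion water heater: Runtime = 10 h/week × 19 weeks = 190 h
immersion water heater: 2.33 kW × 190 h = 442.7 kWh
3D printer: 0.155 kW × 40 h = 6.2 kWh
portable air conditioner: Runtime = 2 h/week × 18 weeks = 36 h
portable air conditioner: 1.27 kW × 36 h = 45.72 kWh
Total energy = 494.62 kWh
Cost = 494.62 × $0.43 = $212.69

$212.69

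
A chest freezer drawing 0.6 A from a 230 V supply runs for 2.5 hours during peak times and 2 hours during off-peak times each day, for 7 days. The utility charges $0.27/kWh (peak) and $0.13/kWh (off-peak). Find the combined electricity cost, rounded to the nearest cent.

Power = 0.6 A × 230 V = 138 W = 0.138 kW
Peak energy = 0.138 kW × 2.5 h × 7 = 2.415 kWh
Off-peak energy = 0.138 kW × 2 h × 7 = 1.932 kWh
Cost = 2.415 × $0.27 + 1.932 × $0.13 = $0.65205 + $0.25116 = $0.90

$0.90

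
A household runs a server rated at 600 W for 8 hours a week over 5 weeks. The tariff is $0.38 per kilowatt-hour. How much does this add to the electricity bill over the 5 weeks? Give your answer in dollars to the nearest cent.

Runtime = 8 h/week × 5 weeks = 40 h
Energy = 0.6 kW × 40 h = 24 kWh
Cost = 24 kWh × $0.38/kWh = $9.12

$9.12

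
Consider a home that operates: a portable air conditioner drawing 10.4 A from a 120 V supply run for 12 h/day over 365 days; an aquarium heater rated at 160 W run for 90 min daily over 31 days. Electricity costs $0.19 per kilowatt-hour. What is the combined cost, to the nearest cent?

portable air conditioner: Power = 10.4 A × 120 V = 1248 W = 1.248 kW
portable air conditioner: Runtime = 12 h/day × 365 days = 4380 h
portable air conditioner: 1.248 kW × 4380 h = 5466.24 kWh
aquarium heater: Runtime = 90 min × 31 = 2790 min = 46.5 h
aquarium heater: 0.16 kW × 46.5 h = 7.44 kWh
Total energy = 5473.68 kWh
Cost = 5473.68 × $0.19 = $1040.00

$1040.00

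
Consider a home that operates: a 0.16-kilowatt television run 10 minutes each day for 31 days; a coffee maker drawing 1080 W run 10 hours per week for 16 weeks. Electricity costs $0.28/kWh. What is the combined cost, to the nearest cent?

television: Runtime = 10 min × 31 = 310 min = 5.166666… h
television: 0.16 kW × 5.166666… h = 0.826666… kWh
coffee maker: Runtime = 10 h/week × 16 weeks = 160 h
coffee maker: 1.08 kW × 160 h = 172.8 kWh
Total energy = 173.626666… kWh
Cost = 173.626666… × $0.28 = $48.62

$48.62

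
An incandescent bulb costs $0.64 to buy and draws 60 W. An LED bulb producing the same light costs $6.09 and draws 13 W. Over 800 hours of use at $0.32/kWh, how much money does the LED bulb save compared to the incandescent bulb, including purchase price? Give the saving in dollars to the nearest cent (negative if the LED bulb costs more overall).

incandescent bulb: $0.64 + (60/1000) kW × 800 h × $0.32 = $0.64 + $15.36 = $16
LED bulb: $6.09 + (13/1000) kW × 800 h × $0.32 = $6.09 + $3.328 = $9.418
Saving = $16 − $9.418 = $6.582 → $6.58

$6.58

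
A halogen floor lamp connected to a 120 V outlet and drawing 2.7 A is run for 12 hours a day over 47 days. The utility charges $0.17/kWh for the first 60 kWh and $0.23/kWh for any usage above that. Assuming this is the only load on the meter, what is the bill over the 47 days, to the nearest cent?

$38.43

Power = 2.7 A × 120 V = 324 W = 0.324 kW
Runtime = 12 h/day × 47 days = 564 h
Energy = 0.324 kW × 564 h = 182.736 kWh
Tier 1 (0–60 kWh): 60 × $0.17 = $10.2
Above 60 kWh: 122.736 × $0.23 = $28.22928
Bill = $38.43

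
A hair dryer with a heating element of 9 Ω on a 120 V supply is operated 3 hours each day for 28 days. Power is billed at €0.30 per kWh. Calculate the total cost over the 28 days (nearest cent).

€40.32

Power = V²/R = 120²/9 = 1600 W = 1.6 kW
Runtime = 3 h/day × 28 days = 84 h
Energy = 1.6 kW × 84 h = 134.4 kWh
Cost = 134.4 kWh × €0.30/kWh = €40.32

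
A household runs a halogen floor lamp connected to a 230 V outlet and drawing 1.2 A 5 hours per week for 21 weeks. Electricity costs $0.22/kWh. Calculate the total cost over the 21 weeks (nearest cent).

$6.38

Power = 1.2 A × 230 V = 276 W = 0.276 kW
Runtime = 5 h/week × 21 weeks = 105 h
Energy = 0.276 kW × 105 h = 28.98 kWh
Cost = 28.98 kWh × $0.22/kWh = $6.38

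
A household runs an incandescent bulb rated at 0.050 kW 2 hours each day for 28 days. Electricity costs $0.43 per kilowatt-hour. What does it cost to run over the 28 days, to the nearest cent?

$1.20

Runtime = 2 h/day × 28 days = 56 h
Energy = 0.05 kW × 56 h = 2.8 kWh
Cost = 2.8 kWh × $0.43/kWh = $1.20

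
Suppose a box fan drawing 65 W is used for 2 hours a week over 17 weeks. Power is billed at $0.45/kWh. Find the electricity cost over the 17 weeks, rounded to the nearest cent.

Runtime = 2 h/week × 17 weeks = 34 h
Energy = 0.065 kW × 34 h = 2.21 kWh
Cost = 2.21 kWh × $0.45/kWh = $0.99

$0.99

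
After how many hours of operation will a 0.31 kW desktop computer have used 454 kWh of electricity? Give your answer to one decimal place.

Hours = 454 kWh ÷ 0.31 kW = 1464.5 h

1464.5 h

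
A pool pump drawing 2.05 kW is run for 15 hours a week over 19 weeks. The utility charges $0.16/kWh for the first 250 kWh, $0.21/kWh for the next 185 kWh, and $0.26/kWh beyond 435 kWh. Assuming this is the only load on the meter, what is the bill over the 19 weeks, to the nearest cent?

$117.66

Runtime = 15 h/week × 19 weeks = 285 h
Energy = 2.05 kW × 285 h = 584.25 kWh
Tier 1 (0–250 kWh): 250 × $0.16 = $40
Tier 2 (250–435 kWh): 185 × $0.21 = $38.85
Above 435 kWh: 149.25 × $0.26 = $38.805
Bill = $117.66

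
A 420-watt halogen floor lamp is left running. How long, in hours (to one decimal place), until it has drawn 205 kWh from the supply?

Hours = 205 kWh ÷ 0.42 kW = 488.1 h

488.1 h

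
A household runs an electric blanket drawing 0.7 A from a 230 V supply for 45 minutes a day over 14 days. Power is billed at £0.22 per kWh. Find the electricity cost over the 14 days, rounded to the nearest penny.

£0.37

Power = 0.7 A × 230 V = 161 W = 0.161 kW
Runtime = 45 min × 14 = 630 min = 10.5 h
Energy = 0.161 kW × 10.5 h = 1.6905 kWh
Cost = 1.6905 kWh × £0.22/kWh = £0.37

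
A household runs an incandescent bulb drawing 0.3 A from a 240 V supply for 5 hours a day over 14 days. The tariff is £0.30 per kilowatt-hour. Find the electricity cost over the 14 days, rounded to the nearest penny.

Power = 0.3 A × 240 V = 72 W = 0.072 kW
Runtime = 5 h/day × 14 days = 70 h
Energy = 0.072 kW × 70 h = 5.04 kWh
Cost = 5.04 kWh × £0.30/kWh = £1.51

£1.51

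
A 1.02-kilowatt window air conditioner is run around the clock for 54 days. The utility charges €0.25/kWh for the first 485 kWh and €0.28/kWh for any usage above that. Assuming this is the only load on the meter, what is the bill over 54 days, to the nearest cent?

€355.59

Runtime = 24 h × 54 = 1296 h
Energy = 1.02 kW × 1296 h = 1321.92 kWh
Tier 1 (0–485 kWh): 485 × €0.25 = €121.25
Above 485 kWh: 836.92 × €0.28 = €234.3376
Bill = €355.59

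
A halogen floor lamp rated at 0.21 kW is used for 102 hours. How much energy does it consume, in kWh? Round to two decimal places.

21.42 kWh

Energy = 0.21 kW × 102 h = 21.42 kWh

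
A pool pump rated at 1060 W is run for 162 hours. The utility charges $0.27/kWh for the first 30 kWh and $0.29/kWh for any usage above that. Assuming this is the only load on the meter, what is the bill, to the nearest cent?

$49.20

Energy = 1.06 kW × 162 h = 171.72 kWh
Tier 1 (0–30 kWh): 30 × $0.27 = $8.1
Above 30 kWh: 141.72 × $0.29 = $41.0988
Bill = $49.20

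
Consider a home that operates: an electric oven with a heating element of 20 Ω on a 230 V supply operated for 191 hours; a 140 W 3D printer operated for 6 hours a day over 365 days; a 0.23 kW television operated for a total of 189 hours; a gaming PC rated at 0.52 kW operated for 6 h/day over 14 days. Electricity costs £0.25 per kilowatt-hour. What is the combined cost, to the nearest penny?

electric oven: Power = V²/R = 230²/20 = 2645 W = 2.645 kW
electric oven: 2.645 kW × 191 h = 505.195 kWh
3D printer: Runtime = 6 h/day × 365 days = 2190 h
3D printer: 0.14 kW × 2190 h = 306.6 kWh
television: 0.23 kW × 189 h = 43.47 kWh
gaming PC: Runtime = 6 h/day × 14 days = 84 h
gaming PC: 0.52 kW × 84 h = 43.68 kWh
Total energy = 898.945 kWh
Cost = 898.945 × £0.25 = £224.74

£224.74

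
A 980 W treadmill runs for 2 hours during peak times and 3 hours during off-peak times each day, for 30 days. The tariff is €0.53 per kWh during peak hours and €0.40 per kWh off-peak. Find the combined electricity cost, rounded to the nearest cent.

Peak energy = 0.98 kW × 2 h × 30 = 58.8 kWh
Off-peak energy = 0.98 kW × 3 h × 30 = 88.2 kWh
Cost = 58.8 × €0.53 + 88.2 × €0.40 = €31.164 + €35.28 = €66.44

€66.44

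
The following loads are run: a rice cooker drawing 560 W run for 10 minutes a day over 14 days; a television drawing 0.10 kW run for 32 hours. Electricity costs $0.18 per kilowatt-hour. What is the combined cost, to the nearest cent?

rice cooker: Runtime = 10 min × 14 = 140 min = 2.333333… h
rice cooker: 0.56 kW × 2.333333… h = 1.306666… kWh
television: 0.1 kW × 32 h = 3.2 kWh
Total energy = 4.506666… kWh
Cost = 4.506666… × $0.18 = $0.81

$0.81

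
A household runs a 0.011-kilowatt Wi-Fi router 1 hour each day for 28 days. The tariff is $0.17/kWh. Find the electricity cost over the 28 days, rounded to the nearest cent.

$0.05

Runtime = 1 h/day × 28 days = 28 h
Energy = 0.011 kW × 28 h = 0.308 kWh
Cost = 0.308 kWh × $0.17/kWh = $0.05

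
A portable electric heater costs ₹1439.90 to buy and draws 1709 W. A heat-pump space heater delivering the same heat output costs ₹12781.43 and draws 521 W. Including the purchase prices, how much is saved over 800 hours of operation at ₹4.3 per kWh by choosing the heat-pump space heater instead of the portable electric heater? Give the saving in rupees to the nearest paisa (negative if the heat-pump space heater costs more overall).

portable electric heater: ₹1439.90 + (1709/1000) kW × 800 h × ₹4.3 = ₹1439.90 + ₹5878.96 = ₹7318.86
heat-pump space heater: ₹12781.43 + (521/1000) kW × 800 h × ₹4.3 = ₹12781.43 + ₹1792.24 = ₹14573.67
Saving = ₹7318.86 − ₹14573.67 = −₹7254.81

-₹7254.81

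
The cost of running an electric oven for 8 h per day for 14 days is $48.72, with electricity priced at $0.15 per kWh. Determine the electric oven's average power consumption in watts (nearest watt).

Energy = $48.72 ÷ $0.15/kWh = 324.8 kWh
Runtime = 8 h/day × 14 days = 112 h
Power = 324.8 kWh ÷ 112 h = 2.9 kW = 2900 W

2900 W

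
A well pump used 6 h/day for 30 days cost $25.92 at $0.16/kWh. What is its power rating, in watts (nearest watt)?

Energy = $25.92 ÷ $0.16/kWh = 162 kWh
Runtime = 6 h/day × 30 days = 180 h
Power = 162 kWh ÷ 180 h = 0.9 kW = 900 W

900 W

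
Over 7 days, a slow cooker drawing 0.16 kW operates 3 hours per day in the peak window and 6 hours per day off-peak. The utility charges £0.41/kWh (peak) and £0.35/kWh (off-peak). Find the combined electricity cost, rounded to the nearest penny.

£3.73

Peak energy = 0.16 kW × 3 h × 7 = 3.36 kWh
Off-peak energy = 0.16 kW × 6 h × 7 = 6.72 kWh
Cost = 3.36 × £0.41 + 6.72 × £0.35 = £1.3776 + £2.352 = £3.73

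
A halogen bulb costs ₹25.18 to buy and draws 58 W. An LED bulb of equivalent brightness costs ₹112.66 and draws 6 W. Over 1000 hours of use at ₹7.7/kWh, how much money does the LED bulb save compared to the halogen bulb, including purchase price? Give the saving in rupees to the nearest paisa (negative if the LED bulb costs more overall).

halogen bulb: ₹25.18 + (58/1000) kW × 1000 h × ₹7.7 = ₹25.18 + ₹446.6 = ₹471.78
LED bulb: ₹112.66 + (6/1000) kW × 1000 h × ₹7.7 = ₹112.66 + ₹46.2 = ₹158.86
Saving = ₹471.78 − ₹158.86 = ₹312.92

₹312.92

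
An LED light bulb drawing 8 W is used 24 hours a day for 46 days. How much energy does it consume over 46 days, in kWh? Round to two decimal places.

8.83 kWh

Runtime = 24 h × 46 = 1104 h
Energy = 0.008 kW × 1104 h = 8.832 kWh ≈ 8.83 kWh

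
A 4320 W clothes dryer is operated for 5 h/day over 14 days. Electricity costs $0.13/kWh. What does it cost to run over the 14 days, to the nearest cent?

$39.31

Runtime = 5 h/day × 14 days = 70 h
Energy = 4.32 kW × 70 h = 302.4 kWh
Cost = 302.4 kWh × $0.13/kWh = $39.31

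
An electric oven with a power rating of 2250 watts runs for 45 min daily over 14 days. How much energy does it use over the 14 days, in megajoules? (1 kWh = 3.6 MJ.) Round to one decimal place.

85.1 MJ

Runtime = 45 min × 14 = 630 min = 10.5 h
Energy = 2.25 kW × 10.5 h = 23.625 kWh
= 23.625 × 3.6 MJ = 85.1 MJ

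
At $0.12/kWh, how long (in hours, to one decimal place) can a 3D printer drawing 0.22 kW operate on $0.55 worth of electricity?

Energy available = $0.55 ÷ $0.12/kWh = 4.5833 kWh
Hours = 4.5833 kWh ÷ 0.22 kW = 20.8 h

20.8 h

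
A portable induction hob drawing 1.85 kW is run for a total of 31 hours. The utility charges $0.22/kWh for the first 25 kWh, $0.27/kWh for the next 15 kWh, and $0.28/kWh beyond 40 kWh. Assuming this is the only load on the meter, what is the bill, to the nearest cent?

$14.41

Energy = 1.85 kW × 31 h = 57.35 kWh
Tier 1 (0–25 kWh): 25 × $0.22 = $5.5
Tier 2 (25–40 kWh): 15 × $0.27 = $4.05
Above 40 kWh: 17.35 × $0.28 = $4.858
Bill = $14.41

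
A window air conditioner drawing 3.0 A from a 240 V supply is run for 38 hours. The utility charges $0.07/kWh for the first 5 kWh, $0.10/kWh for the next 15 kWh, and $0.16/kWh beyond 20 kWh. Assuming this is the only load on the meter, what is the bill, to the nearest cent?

Power = 3.0 A × 240 V = 720 W = 0.72 kW
Energy = 0.72 kW × 38 h = 27.36 kWh
Tier 1 (0–5 kWh): 5 × $0.07 = $0.35
Tier 2 (5–20 kWh): 15 × $0.10 = $1.5
Above 20 kWh: 7.36 × $0.16 = $1.1776
Bill = $3.03

$3.03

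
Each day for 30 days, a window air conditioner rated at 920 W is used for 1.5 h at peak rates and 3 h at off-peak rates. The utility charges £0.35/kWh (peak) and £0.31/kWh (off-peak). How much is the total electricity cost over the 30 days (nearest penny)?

£40.16

Peak energy = 0.92 kW × 1.5 h × 30 = 41.4 kWh
Off-peak energy = 0.92 kW × 3 h × 30 = 82.8 kWh
Cost = 41.4 × £0.35 + 82.8 × £0.31 = £14.49 + £25.668 = £40.16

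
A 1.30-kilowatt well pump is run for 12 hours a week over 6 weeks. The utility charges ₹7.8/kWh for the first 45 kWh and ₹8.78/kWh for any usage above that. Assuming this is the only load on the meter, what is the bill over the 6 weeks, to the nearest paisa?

₹777.71

Runtime = 12 h/week × 6 weeks = 72 h
Energy = 1.3 kW × 72 h = 93.6 kWh
Tier 1 (0–45 kWh): 45 × ₹7.8 = ₹351
Above 45 kWh: 48.6 × ₹8.78 = ₹426.708
Bill = ₹777.71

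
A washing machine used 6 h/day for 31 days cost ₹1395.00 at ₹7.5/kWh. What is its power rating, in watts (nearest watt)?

1000 W

Energy = ₹1395.00 ÷ ₹7.5/kWh = 186 kWh
Runtime = 6 h/day × 31 days = 186 h
Power = 186 kWh ÷ 186 h = 1 kW = 1000 W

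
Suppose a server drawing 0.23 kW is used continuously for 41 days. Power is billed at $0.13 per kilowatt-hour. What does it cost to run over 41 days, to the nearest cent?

Runtime = 24 h × 41 = 984 h
Energy = 0.23 kW × 984 h = 226.32 kWh
Cost = 226.32 kWh × $0.13/kWh = $29.42

$29.42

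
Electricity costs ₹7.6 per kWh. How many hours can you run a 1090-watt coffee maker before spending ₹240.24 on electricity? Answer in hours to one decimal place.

Energy available = ₹240.24 ÷ ₹7.6/kWh = 31.6105 kWh
Hours = 31.6105 kWh ÷ 1.09 kW = 29.0 h

29.0 h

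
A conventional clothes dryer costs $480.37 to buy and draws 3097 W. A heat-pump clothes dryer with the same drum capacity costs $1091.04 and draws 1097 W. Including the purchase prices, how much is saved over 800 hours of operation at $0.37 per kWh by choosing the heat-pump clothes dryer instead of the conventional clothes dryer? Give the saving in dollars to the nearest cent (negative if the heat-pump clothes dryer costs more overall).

conventional clothes dryer: $480.37 + (3097/1000) kW × 800 h × $0.37 = $480.37 + $916.712 = $1397.082
heat-pump clothes dryer: $1091.04 + (1097/1000) kW × 800 h × $0.37 = $1091.04 + $324.712 = $1415.752
Saving = $1397.082 − $1415.752 = −$18.67

-$18.67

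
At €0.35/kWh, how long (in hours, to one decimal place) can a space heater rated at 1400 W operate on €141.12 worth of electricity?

288.0 h

Energy available = €141.12 ÷ €0.35/kWh = 403.2 kWh
Hours = 403.2 kWh ÷ 1.4 kW = 288.0 h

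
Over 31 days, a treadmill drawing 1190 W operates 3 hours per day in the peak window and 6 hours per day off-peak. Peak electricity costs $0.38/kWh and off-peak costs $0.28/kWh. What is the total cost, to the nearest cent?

$104.03

Peak energy = 1.19 kW × 3 h × 31 = 110.67 kWh
Off-peak energy = 1.19 kW × 6 h × 31 = 221.34 kWh
Cost = 110.67 × $0.38 + 221.34 × $0.28 = $42.0546 + $61.9752 = $104.03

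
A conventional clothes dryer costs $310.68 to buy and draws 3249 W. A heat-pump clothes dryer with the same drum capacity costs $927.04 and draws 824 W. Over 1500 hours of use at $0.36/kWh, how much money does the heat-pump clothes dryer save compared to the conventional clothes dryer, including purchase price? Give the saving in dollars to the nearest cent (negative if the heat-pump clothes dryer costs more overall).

conventional clothes dryer: $310.68 + (3249/1000) kW × 1500 h × $0.36 = $310.68 + $1754.46 = $2065.14
heat-pump clothes dryer: $927.04 + (824/1000) kW × 1500 h × $0.36 = $927.04 + $444.96 = $1372
Saving = $2065.14 − $1372 = $693.14

$693.14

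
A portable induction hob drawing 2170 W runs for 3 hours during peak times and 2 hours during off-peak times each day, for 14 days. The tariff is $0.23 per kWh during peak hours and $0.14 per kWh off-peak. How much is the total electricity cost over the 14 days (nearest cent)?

$29.47

Peak energy = 2.17 kW × 3 h × 14 = 91.14 kWh
Off-peak energy = 2.17 kW × 2 h × 14 = 60.76 kWh
Cost = 91.14 × $0.23 + 60.76 × $0.14 = $20.9622 + $8.5064 = $29.47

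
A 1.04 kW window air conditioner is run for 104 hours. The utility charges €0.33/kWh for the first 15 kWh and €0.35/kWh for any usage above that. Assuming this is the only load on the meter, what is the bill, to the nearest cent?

Energy = 1.04 kW × 104 h = 108.16 kWh
Tier 1 (0–15 kWh): 15 × €0.33 = €4.95
Above 15 kWh: 93.16 × €0.35 = €32.606
Bill = €37.56

€37.56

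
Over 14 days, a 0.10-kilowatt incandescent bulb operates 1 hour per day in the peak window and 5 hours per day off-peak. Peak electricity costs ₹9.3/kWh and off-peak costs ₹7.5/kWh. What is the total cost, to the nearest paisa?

₹65.52

Peak energy = 0.1 kW × 1 h × 14 = 1.4 kWh
Off-peak energy = 0.1 kW × 5 h × 14 = 7 kWh
Cost = 1.4 × ₹9.3 + 7 × ₹7.5 = ₹13.02 + ₹52.5 = ₹65.52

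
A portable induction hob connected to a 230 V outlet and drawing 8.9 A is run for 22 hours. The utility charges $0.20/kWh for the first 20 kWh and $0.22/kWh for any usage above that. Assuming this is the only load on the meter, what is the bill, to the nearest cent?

Power = 8.9 A × 230 V = 2047 W = 2.047 kW
Energy = 2.047 kW × 22 h = 45.034 kWh
Tier 1 (0–20 kWh): 20 × $0.20 = $4
Above 20 kWh: 25.034 × $0.22 = $5.50748
Bill = $9.51

$9.51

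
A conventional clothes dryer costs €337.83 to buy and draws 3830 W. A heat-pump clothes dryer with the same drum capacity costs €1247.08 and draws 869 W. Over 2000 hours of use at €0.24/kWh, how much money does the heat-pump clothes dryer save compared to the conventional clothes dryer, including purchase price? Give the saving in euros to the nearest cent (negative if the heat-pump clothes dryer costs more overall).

€512.03

conventional clothes dryer: €337.83 + (3830/1000) kW × 2000 h × €0.24 = €337.83 + €1838.4 = €2176.23
heat-pump clothes dryer: €1247.08 + (869/1000) kW × 2000 h × €0.24 = €1247.08 + €417.12 = €1664.2
Saving = €2176.23 − €1664.2 = €512.03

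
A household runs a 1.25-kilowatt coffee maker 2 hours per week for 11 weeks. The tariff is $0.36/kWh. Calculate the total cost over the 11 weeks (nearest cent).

Runtime = 2 h/week × 11 weeks = 22 h
Energy = 1.25 kW × 22 h = 27.5 kWh
Cost = 27.5 kWh × $0.36/kWh = $9.90

$9.90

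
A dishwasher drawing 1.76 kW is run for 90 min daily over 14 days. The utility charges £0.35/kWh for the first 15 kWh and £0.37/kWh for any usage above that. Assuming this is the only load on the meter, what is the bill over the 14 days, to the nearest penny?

Runtime = 90 min × 14 = 1260 min = 21 h
Energy = 1.76 kW × 21 h = 36.96 kWh
Tier 1 (0–15 kWh): 15 × £0.35 = £5.25
Above 15 kWh: 21.96 × £0.37 = £8.1252
Bill = £13.38

£13.38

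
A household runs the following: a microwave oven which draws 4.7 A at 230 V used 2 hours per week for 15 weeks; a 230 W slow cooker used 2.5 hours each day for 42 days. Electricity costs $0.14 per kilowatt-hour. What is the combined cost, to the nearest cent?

$7.92

microwave oven: Power = 4.7 A × 230 V = 1081 W = 1.081 kW
microwave oven: Runtime = 2 h/week × 15 weeks = 30 h
microwave oven: 1.081 kW × 30 h = 32.43 kWh
slow cooker: Runtime = 2.5 h/day × 42 days = 105 h
slow cooker: 0.23 kW × 105 h = 24.15 kWh
Total energy = 56.58 kWh
Cost = 56.58 × $0.14 = $7.92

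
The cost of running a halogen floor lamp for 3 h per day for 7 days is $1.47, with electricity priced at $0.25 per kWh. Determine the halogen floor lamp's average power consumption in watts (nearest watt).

Energy = $1.47 ÷ $0.25/kWh = 5.88 kWh
Runtime = 3 h/day × 7 days = 21 h
Power = 5.88 kWh ÷ 21 h = 0.28 kW = 280 W

280 W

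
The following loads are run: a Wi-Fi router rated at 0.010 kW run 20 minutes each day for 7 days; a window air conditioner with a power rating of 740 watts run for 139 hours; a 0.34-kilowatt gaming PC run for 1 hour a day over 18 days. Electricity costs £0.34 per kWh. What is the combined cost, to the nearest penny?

£37.06

Wi-Fi router: Runtime = 20 min × 7 = 140 min = 2.333333… h
Wi-Fi router: 0.01 kW × 2.333333… h = 0.023333… kWh
window air conditioner: 0.74 kW × 139 h = 102.86 kWh
gaming PC: Runtime = 1 h/day × 18 days = 18 h
gaming PC: 0.34 kW × 18 h = 6.12 kWh
Total energy = 109.003333… kWh
Cost = 109.003333… × £0.34 = £37.06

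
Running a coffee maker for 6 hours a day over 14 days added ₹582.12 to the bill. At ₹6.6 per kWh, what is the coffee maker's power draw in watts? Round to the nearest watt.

1050 W

Energy = ₹582.12 ÷ ₹6.6/kWh = 88.2 kWh
Runtime = 6 h/day × 14 days = 84 h
Power = 88.2 kWh ÷ 84 h = 1.05 kW = 1050 W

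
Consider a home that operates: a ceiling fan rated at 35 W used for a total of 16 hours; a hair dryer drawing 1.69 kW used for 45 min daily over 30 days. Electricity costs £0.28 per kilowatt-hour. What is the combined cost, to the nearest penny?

£10.80

ceiling fan: 0.035 kW × 16 h = 0.56 kWh
hair dryer: Runtime = 45 min × 30 = 1350 min = 22.5 h
hair dryer: 1.69 kW × 22.5 h = 38.025 kWh
Total energy = 38.585 kWh
Cost = 38.585 × £0.28 = £10.80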